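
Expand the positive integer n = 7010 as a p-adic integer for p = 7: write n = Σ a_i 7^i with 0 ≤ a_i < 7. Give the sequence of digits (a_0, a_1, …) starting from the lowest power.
(a_0, a_1, …) = (3, 0, 3, 6, 2)

Repeated division by 7 gives the digits low-to-high: 7010 = 3 + 3·7^2 + 6·7^3 + 2·7^4. Digit sequence: (3, 0, 3, 6, 2).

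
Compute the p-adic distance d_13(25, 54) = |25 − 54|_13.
d_13(25, 54) = 1

Step 1 — x − y = 25 − 54 = -29. Step 2 — v_13(-29) = 0 (factor: -29 = −(13^0 · 29); the sign does not affect v_p). Step 3 — |x − y|_13 = 13^{0} = 1.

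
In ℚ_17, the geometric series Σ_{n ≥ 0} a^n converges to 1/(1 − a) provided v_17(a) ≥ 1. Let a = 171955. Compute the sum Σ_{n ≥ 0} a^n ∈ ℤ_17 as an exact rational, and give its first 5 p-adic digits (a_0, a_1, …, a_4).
Σ a^n = 1/(1 − a) = -1/171954;  first 5 digits = (1, 0, 0, 1, 2)

v_17(a) = 3 ≥ 1, so the series converges in ℤ_17 to 1/(1 − a) = 1/(1 − 171955) = -1/171954. Expand this rational in ℤ_17: compute digits iteratively via d_i = x_i mod 17, x_{i+1} = (x_i − d_i)/17. The first 5 digits are (1, 0, 0, 1, 2).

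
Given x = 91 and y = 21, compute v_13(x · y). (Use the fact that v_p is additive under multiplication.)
v_13(1911) = 1

v_p(x) = 1 (factor: 91 = 13^1 · 7); v_p(y) = 0 (factor: 21 = 13^0 · 21). Additivity: v_p(xy) = v_p(x) + v_p(y) = 1 + 0 = 1. (Direct check: xy = 1911 = 13^1 · (147).)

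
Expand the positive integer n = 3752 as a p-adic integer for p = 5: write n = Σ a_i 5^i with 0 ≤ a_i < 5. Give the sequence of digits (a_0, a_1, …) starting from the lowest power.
(a_0, a_1, …) = (2, 0, 0, 0, 1, 1)

Repeated division by 5 gives the digits low-to-high: 3752 = 2 + 1·5^4 + 1·5^5. Digit sequence: (2, 0, 0, 0, 1, 1).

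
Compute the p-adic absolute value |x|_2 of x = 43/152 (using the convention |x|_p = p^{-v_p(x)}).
|43/152|_2 = 8

Step 1 — compute v_2(x) by factoring powers of 2 out of the numerator and denominator: v_2(43/152) = -3. Step 2 — apply |x|_p = p^{-v_p(x)} = 2^{3} = 8.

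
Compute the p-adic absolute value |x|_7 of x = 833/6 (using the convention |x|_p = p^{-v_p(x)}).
|833/6|_7 = 1/49

Step 1 — compute v_7(x) by factoring powers of 7 out of the numerator and denominator: v_7(833/6) = 2. Step 2 — apply |x|_p = p^{-v_p(x)} = 7^{-2} = 1/49.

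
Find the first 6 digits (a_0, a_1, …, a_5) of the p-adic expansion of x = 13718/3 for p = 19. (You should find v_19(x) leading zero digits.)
(a_0, …, a_5) = (0, 0, 0, 7, 6, 6)

v_19(13718/3) = 3, so a_0 = ... = a_2 = 0. Factor out: x = 19^3 · u with u = 2/3 a unit in ℤ_19. Expand u iteratively via a_{v+i} = u_i mod 19, u_{i+1} = (u_i − a_{v+i})/19:
  u_0 = 2/3;  a_3 = 7;  u_1 = (u_0 − 7)/19 = -1/3
  u_1 = -1/3;  a_4 = 6;  u_2 = (u_1 − 6)/19 = -1/3
  u_2 = -1/3;  a_5 = 6;  u_3 = (u_2 − 6)/19 = -1/3
Digits: (0, 0, 0, 7, 6, 6).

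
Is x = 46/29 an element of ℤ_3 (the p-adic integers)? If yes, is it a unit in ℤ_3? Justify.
x ∈ ℤ_3^× (unit); v_3(x) = 0

ℤ_3 = {x ∈ ℚ_3 : v_3(x) ≥ 0} and ℤ_3^× = {x ∈ ℤ_3 : v_3(x) = 0}. Here v_3(46/29) = v_3(num) − v_3(den) = 0; compare against these criteria.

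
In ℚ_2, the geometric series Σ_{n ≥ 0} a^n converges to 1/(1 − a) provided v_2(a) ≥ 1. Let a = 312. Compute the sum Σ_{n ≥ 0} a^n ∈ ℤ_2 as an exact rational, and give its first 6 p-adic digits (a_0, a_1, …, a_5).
Σ a^n = 1/(1 − a) = -1/311;  first 6 digits = (1, 0, 0, 1, 1, 1)

v_2(a) = 3 ≥ 1, so the series converges in ℤ_2 to 1/(1 − a) = 1/(1 − 312) = -1/311. Expand this rational in ℤ_2: compute digits iteratively via d_i = x_i mod 2, x_{i+1} = (x_i − d_i)/2. The first 6 digits are (1, 0, 0, 1, 1, 1).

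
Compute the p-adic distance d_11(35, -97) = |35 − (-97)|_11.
d_11(35, -97) = 1/11

Step 1 — x − y = 35 − (-97) = 132. Step 2 — v_11(132) = 1 (factor: 132 = (11^1 · 12); the sign does not affect v_p). Step 3 — |x − y|_11 = 11^{-1} = 1/11.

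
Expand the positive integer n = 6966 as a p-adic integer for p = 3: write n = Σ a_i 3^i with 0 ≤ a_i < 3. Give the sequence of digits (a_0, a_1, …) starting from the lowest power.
(a_0, a_1, …) = (0, 0, 0, 0, 2, 1, 0, 0, 1)

Repeated division by 3 gives the digits low-to-high: 6966 = 2·3^4 + 1·3^5 + 1·3^8. Digit sequence: (0, 0, 0, 0, 2, 1, 0, 0, 1).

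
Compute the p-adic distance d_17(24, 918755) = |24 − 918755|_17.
d_17(24, 918755) = 1/83521

Step 1 — x − y = 24 − 918755 = -918731. Step 2 — v_17(-918731) = 4 (factor: -918731 = −(17^4 · 11); the sign does not affect v_p). Step 3 — |x − y|_17 = 17^{-4} = 1/83521.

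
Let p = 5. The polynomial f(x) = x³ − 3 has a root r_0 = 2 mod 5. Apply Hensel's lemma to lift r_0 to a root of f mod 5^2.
r_1 = 12 (mod 25)

Hensel: r_{i+1} = r_i − f(r_i)/f′(r_i) mod 5^{i+2}, where f′(x) = 3x². Iterate:
  r_0 = 2 (mod 5)
  r_1 = 12 (mod 25)
Final: r = 12 with f(r) ≡ 0 mod 5^2.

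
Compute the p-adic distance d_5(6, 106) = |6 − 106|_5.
d_5(6, 106) = 1/25

Step 1 — x − y = 6 − 106 = -100. Step 2 — v_5(-100) = 2 (factor: -100 = −(5^2 · 4); the sign does not affect v_p). Step 3 — |x − y|_5 = 5^{-2} = 1/25.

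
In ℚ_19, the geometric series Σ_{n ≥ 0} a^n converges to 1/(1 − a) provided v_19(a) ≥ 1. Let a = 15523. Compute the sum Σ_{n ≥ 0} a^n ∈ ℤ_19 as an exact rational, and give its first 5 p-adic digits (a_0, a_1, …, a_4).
Σ a^n = 1/(1 − a) = -1/15522;  first 5 digits = (1, 0, 5, 2, 6)

v_19(a) = 2 ≥ 1, so the series converges in ℤ_19 to 1/(1 − a) = 1/(1 − 15523) = -1/15522. Expand this rational in ℤ_19: compute digits iteratively via d_i = x_i mod 19, x_{i+1} = (x_i − d_i)/19. The first 5 digits are (1, 0, 5, 2, 6).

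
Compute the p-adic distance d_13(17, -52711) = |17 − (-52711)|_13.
d_13(17, -52711) = 1/2197

Step 1 — x − y = 17 − (-52711) = 52728. Step 2 — v_13(52728) = 3 (factor: 52728 = (13^3 · 24); the sign does not affect v_p). Step 3 — |x − y|_13 = 13^{-3} = 1/2197.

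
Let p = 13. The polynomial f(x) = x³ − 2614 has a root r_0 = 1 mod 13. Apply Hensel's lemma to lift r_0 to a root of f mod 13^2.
r_1 = 27 (mod 169)

Hensel: r_{i+1} = r_i − f(r_i)/f′(r_i) mod 13^{i+2}, where f′(x) = 3x². Iterate:
  r_0 = 1 (mod 13)
  r_1 = 27 (mod 169)
Final: r = 27 with f(r) ≡ 0 mod 13^2.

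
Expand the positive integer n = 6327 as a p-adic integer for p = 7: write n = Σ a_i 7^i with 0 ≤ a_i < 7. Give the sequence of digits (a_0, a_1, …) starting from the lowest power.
(a_0, a_1, …) = (6, 0, 3, 4, 2)

Repeated division by 7 gives the digits low-to-high: 6327 = 6 + 3·7^2 + 4·7^3 + 2·7^4. Digit sequence: (6, 0, 3, 4, 2).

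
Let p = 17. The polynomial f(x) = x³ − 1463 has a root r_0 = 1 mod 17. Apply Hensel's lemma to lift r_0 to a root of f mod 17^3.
r_2 = 1548 (mod 4913)

Hensel: r_{i+1} = r_i − f(r_i)/f′(r_i) mod 17^{i+2}, where f′(x) = 3x². Iterate:
  r_0 = 1 (mod 17)
  r_1 = 103 (mod 289)
  r_2 = 1548 (mod 4913)
Final: r = 1548 with f(r) ≡ 0 mod 17^3.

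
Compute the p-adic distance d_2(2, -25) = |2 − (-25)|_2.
d_2(2, -25) = 1

Step 1 — x − y = 2 − (-25) = 27. Step 2 — v_2(27) = 0 (factor: 27 = (2^0 · 27); the sign does not affect v_p). Step 3 — |x − y|_2 = 2^{0} = 1.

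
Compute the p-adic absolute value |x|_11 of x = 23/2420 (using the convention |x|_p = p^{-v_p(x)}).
|23/2420|_11 = 121

Step 1 — compute v_11(x) by factoring powers of 11 out of the numerator and denominator: v_11(23/2420) = -2. Step 2 — apply |x|_p = p^{-v_p(x)} = 11^{2} = 121.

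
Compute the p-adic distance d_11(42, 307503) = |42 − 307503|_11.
d_11(42, 307503) = 1/14641

Step 1 — x − y = 42 − 307503 = -307461. Step 2 — v_11(-307461) = 4 (factor: -307461 = −(11^4 · 21); the sign does not affect v_p). Step 3 — |x − y|_11 = 11^{-4} = 1/14641.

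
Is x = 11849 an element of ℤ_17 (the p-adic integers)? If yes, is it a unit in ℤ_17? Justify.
x ∈ ℤ_17 but not a unit; v_17(x) = 2 > 0

ℤ_17 = {x ∈ ℚ_17 : v_17(x) ≥ 0} and ℤ_17^× = {x ∈ ℤ_17 : v_17(x) = 0}. Here v_17(11849) = v_17(num) − v_17(den) = 2; compare against these criteria.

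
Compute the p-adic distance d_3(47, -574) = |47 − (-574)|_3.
d_3(47, -574) = 1/27

Step 1 — x − y = 47 − (-574) = 621. Step 2 — v_3(621) = 3 (factor: 621 = (3^3 · 23); the sign does not affect v_p). Step 3 — |x − y|_3 = 3^{-3} = 1/27.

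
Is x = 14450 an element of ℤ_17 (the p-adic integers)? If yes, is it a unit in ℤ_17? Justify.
x ∈ ℤ_17 but not a unit; v_17(x) = 2 > 0

ℤ_17 = {x ∈ ℚ_17 : v_17(x) ≥ 0} and ℤ_17^× = {x ∈ ℤ_17 : v_17(x) = 0}. Here v_17(14450) = v_17(num) − v_17(den) = 2; compare against these criteria.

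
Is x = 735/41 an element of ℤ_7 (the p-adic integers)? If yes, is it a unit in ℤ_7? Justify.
x ∈ ℤ_7 but not a unit; v_7(x) = 2 > 0

ℤ_7 = {x ∈ ℚ_7 : v_7(x) ≥ 0} and ℤ_7^× = {x ∈ ℤ_7 : v_7(x) = 0}. Here v_7(735/41) = v_7(num) − v_7(den) = 2; compare against these criteria.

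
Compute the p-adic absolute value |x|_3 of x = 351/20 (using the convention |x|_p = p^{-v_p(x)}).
|351/20|_3 = 1/27

Step 1 — compute v_3(x) by factoring powers of 3 out of the numerator and denominator: v_3(351/20) = 3. Step 2 — apply |x|_p = p^{-v_p(x)} = 3^{-3} = 1/27.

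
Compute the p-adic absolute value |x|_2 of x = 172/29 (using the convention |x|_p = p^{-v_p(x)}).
|172/29|_2 = 1/4

Step 1 — compute v_2(x) by factoring powers of 2 out of the numerator and denominator: v_2(172/29) = 2. Step 2 — apply |x|_p = p^{-v_p(x)} = 2^{-2} = 1/4.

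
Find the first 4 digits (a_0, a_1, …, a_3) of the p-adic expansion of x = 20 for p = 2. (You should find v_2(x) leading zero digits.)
(a_0, …, a_3) = (0, 0, 1, 0)

v_2(20) = 2, so a_0 = ... = a_1 = 0. Factor out: x = 2^2 · u with u = 5 a unit in ℤ_2. Expand u iteratively via a_{v+i} = u_i mod 2, u_{i+1} = (u_i − a_{v+i})/2:
  u_0 = 5;  a_2 = 1;  u_1 = (u_0 − 1)/2 = 2
  u_1 = 2;  a_3 = 0;  u_2 = (u_1 − 0)/2 = 1
Digits: (0, 0, 1, 0).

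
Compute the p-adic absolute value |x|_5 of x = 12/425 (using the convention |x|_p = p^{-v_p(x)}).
|12/425|_5 = 25

Step 1 — compute v_5(x) by factoring powers of 5 out of the numerator and denominator: v_5(12/425) = -2. Step 2 — apply |x|_p = p^{-v_p(x)} = 5^{2} = 25.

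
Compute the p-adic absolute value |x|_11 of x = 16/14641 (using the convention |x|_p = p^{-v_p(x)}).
|16/14641|_11 = 14641

Step 1 — compute v_11(x) by factoring powers of 11 out of the numerator and denominator: v_11(16/14641) = -4. Step 2 — apply |x|_p = p^{-v_p(x)} = 11^{4} = 14641.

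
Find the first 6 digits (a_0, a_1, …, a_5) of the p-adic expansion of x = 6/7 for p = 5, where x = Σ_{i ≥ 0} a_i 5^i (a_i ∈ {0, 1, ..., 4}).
(a_0, …, a_5) = (3, 1, 4, 2, 3, 0)

v_5(6/7) = 0 (numerator and denominator both coprime to 5), so x ∈ ℤ_5^×. Compute digits iteratively via a_i = x_i mod 5, x_{i+1} = (x_i − a_i)/5, with x_0 = x:
  x_0 = 6/7;  a_0 = 3;  x_1 = (x_0 − 3)/5 = -3/7
  x_1 = -3/7;  a_1 = 1;  x_2 = (x_1 − 1)/5 = -2/7
  x_2 = -2/7;  a_2 = 4;  x_3 = (x_2 − 4)/5 = -6/7
  x_3 = -6/7;  a_3 = 2;  x_4 = (x_3 − 2)/5 = -4/7
  x_4 = -4/7;  a_4 = 3;  x_5 = (x_4 − 3)/5 = -5/7
  x_5 = -5/7;  a_5 = 0;  x_6 = (x_5 − 0)/5 = -1/7
Digits: (3, 1, 4, 2, 3, 0).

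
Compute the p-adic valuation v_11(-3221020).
v_11(-3221020) = 5

v_11(n) is the largest exponent k such that 11^k divides n. Factor out: -3221020 = -11^5 · 20. (Sign doesn't affect v_p.) So v_11(-3221020) = 5.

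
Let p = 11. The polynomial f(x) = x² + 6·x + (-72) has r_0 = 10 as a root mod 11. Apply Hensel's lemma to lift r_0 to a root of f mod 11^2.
r_1 = 109 (mod 121)

Hensel: r_{i+1} = r_i − f(r_i)·(f′(r_i))^{-1} mod 11^{i+2}, f′(x) = 2x + 6. Iterate:
  r_0 = 10 (mod 11)
  r_1 = 109 (mod 121)
Final: r = 109 satisfies f(r) ≡ 0 mod 11^2.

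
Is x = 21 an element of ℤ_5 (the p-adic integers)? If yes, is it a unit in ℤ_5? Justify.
x ∈ ℤ_5^× (unit); v_5(x) = 0

ℤ_5 = {x ∈ ℚ_5 : v_5(x) ≥ 0} and ℤ_5^× = {x ∈ ℤ_5 : v_5(x) = 0}. Here v_5(21) = v_5(num) − v_5(den) = 0; compare against these criteria.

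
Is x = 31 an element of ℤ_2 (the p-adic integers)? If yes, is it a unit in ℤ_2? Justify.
x ∈ ℤ_2^× (unit); v_2(x) = 0

ℤ_2 = {x ∈ ℚ_2 : v_2(x) ≥ 0} and ℤ_2^× = {x ∈ ℤ_2 : v_2(x) = 0}. Here v_2(31) = v_2(num) − v_2(den) = 0; compare against these criteria.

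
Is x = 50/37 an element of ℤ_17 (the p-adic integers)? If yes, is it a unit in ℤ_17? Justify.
x ∈ ℤ_17^× (unit); v_17(x) = 0

ℤ_17 = {x ∈ ℚ_17 : v_17(x) ≥ 0} and ℤ_17^× = {x ∈ ℤ_17 : v_17(x) = 0}. Here v_17(50/37) = v_17(num) − v_17(den) = 0; compare against these criteria.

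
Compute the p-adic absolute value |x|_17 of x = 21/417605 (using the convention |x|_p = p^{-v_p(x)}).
|21/417605|_17 = 83521

Step 1 — compute v_17(x) by factoring powers of 17 out of the numerator and denominator: v_17(21/417605) = -4. Step 2 — apply |x|_p = p^{-v_p(x)} = 17^{4} = 83521.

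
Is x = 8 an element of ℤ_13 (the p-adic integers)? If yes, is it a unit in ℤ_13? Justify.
x ∈ ℤ_13^× (unit); v_13(x) = 0

ℤ_13 = {x ∈ ℚ_13 : v_13(x) ≥ 0} and ℤ_13^× = {x ∈ ℤ_13 : v_13(x) = 0}. Here v_13(8) = v_13(num) − v_13(den) = 0; compare against these criteria.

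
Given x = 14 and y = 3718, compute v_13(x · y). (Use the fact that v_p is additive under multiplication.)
v_13(52052) = 2

v_p(x) = 0 (factor: 14 = 13^0 · 14); v_p(y) = 2 (factor: 3718 = 13^2 · 22). Additivity: v_p(xy) = v_p(x) + v_p(y) = 0 + 2 = 2. (Direct check: xy = 52052 = 13^2 · (308).)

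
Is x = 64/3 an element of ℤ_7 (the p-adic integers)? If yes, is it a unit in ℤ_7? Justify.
x ∈ ℤ_7^× (unit); v_7(x) = 0

ℤ_7 = {x ∈ ℚ_7 : v_7(x) ≥ 0} and ℤ_7^× = {x ∈ ℤ_7 : v_7(x) = 0}. Here v_7(64/3) = v_7(num) − v_7(den) = 0; compare against these criteria.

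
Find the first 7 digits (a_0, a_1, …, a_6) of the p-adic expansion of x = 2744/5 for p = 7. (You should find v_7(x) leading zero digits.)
(a_0, …, a_6) = (0, 0, 0, 3, 4, 5, 2)

v_7(2744/5) = 3, so a_0 = ... = a_2 = 0. Factor out: x = 7^3 · u with u = 8/5 a unit in ℤ_7. Expand u iteratively via a_{v+i} = u_i mod 7, u_{i+1} = (u_i − a_{v+i})/7:
  u_0 = 8/5;  a_3 = 3;  u_1 = (u_0 − 3)/7 = -1/5
  u_1 = -1/5;  a_4 = 4;  u_2 = (u_1 − 4)/7 = -3/5
  u_2 = -3/5;  a_5 = 5;  u_3 = (u_2 − 5)/7 = -4/5
  u_3 = -4/5;  a_6 = 2;  u_4 = (u_3 − 2)/7 = -2/5
Digits: (0, 0, 0, 3, 4, 5, 2).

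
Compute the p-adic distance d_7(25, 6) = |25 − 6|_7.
d_7(25, 6) = 1

Step 1 — x − y = 25 − 6 = 19. Step 2 — v_7(19) = 0 (factor: 19 = (7^0 · 19); the sign does not affect v_p). Step 3 — |x − y|_7 = 7^{0} = 1.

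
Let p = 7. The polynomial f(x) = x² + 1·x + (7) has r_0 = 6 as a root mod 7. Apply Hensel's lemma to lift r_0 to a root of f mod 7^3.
r_2 = 55 (mod 343)

Hensel: r_{i+1} = r_i − f(r_i)·(f′(r_i))^{-1} mod 7^{i+2}, f′(x) = 2x + 1. Iterate:
  r_0 = 6 (mod 7)
  r_1 = 6 (mod 49)
  r_2 = 55 (mod 343)
Final: r = 55 satisfies f(r) ≡ 0 mod 7^3.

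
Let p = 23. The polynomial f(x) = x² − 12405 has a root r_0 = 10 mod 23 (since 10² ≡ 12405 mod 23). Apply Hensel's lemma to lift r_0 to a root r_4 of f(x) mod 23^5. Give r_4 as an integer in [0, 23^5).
r_4 = 4838727 (mod 6436343)

Hensel's recurrence: r_{i+1} = r_i − f(r_i)·(f′(r_i))^{-1} mod 23^{i+2}, with f′(x) = 2x. Iterate:
  r_0 = 10 (mod 23)
  r_1 = 493 (mod 529)
  r_2 = 8428 (mod 12167)
  r_3 = 81430 (mod 279841)
  r_4 = 4838727 (mod 6436343)
Final: r_4 = 4838727, and one checks f(r_4) ≡ 0 mod 23^5.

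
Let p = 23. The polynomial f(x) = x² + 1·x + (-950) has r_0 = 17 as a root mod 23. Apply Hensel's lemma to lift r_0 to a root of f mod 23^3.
r_2 = 1305 (mod 12167)

Hensel: r_{i+1} = r_i − f(r_i)·(f′(r_i))^{-1} mod 23^{i+2}, f′(x) = 2x + 1. Iterate:
  r_0 = 17 (mod 23)
  r_1 = 247 (mod 529)
  r_2 = 1305 (mod 12167)
Final: r = 1305 satisfies f(r) ≡ 0 mod 23^3.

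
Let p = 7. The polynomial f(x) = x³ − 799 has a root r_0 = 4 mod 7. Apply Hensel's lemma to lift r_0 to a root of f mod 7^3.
r_2 = 298 (mod 343)

Hensel: r_{i+1} = r_i − f(r_i)/f′(r_i) mod 7^{i+2}, where f′(x) = 3x². Iterate:
  r_0 = 4 (mod 7)
  r_1 = 4 (mod 49)
  r_2 = 298 (mod 343)
Final: r = 298 with f(r) ≡ 0 mod 7^3.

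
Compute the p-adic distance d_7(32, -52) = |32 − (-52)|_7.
d_7(32, -52) = 1/7

Step 1 — x − y = 32 − (-52) = 84. Step 2 — v_7(84) = 1 (factor: 84 = (7^1 · 12); the sign does not affect v_p). Step 3 — |x − y|_7 = 7^{-1} = 1/7.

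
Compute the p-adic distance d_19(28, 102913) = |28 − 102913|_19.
d_19(28, 102913) = 1/6859

Step 1 — x − y = 28 − 102913 = -102885. Step 2 — v_19(-102885) = 3 (factor: -102885 = −(19^3 · 15); the sign does not affect v_p). Step 3 — |x − y|_19 = 19^{-3} = 1/6859.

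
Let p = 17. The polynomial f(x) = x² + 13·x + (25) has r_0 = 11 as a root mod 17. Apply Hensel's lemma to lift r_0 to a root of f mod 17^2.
r_1 = 11 (mod 289)

Hensel: r_{i+1} = r_i − f(r_i)·(f′(r_i))^{-1} mod 17^{i+2}, f′(x) = 2x + 13. Iterate:
  r_0 = 11 (mod 17)
  r_1 = 11 (mod 289)
Final: r = 11 satisfies f(r) ≡ 0 mod 17^2.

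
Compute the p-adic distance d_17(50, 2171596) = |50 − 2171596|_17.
d_17(50, 2171596) = 1/83521

Step 1 — x − y = 50 − 2171596 = -2171546. Step 2 — v_17(-2171546) = 4 (factor: -2171546 = −(17^4 · 26); the sign does not affect v_p). Step 3 — |x − y|_17 = 17^{-4} = 1/83521.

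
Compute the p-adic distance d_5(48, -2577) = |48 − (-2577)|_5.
d_5(48, -2577) = 1/125

Step 1 — x − y = 48 − (-2577) = 2625. Step 2 — v_5(2625) = 3 (factor: 2625 = (5^3 · 21); the sign does not affect v_p). Step 3 — |x − y|_5 = 5^{-3} = 1/125.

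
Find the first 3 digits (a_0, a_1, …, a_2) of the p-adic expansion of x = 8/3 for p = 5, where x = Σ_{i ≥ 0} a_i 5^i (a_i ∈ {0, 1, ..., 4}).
(a_0, …, a_2) = (1, 2, 3)

v_5(8/3) = 0 (numerator and denominator both coprime to 5), so x ∈ ℤ_5^×. Compute digits iteratively via a_i = x_i mod 5, x_{i+1} = (x_i − a_i)/5, with x_0 = x:
  x_0 = 8/3;  a_0 = 1;  x_1 = (x_0 − 1)/5 = 1/3
  x_1 = 1/3;  a_1 = 2;  x_2 = (x_1 − 2)/5 = -1/3
  x_2 = -1/3;  a_2 = 3;  x_3 = (x_2 − 3)/5 = -2/3
Digits: (1, 2, 3).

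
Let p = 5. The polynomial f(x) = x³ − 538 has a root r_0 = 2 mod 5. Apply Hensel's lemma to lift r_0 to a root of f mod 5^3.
r_2 = 17 (mod 125)

Hensel: r_{i+1} = r_i − f(r_i)/f′(r_i) mod 5^{i+2}, where f′(x) = 3x². Iterate:
  r_0 = 2 (mod 5)
  r_1 = 17 (mod 25)
  r_2 = 17 (mod 125)
Final: r = 17 with f(r) ≡ 0 mod 5^3.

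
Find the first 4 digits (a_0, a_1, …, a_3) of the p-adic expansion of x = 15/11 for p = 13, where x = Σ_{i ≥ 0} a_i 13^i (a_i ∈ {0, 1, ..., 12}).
(a_0, …, a_3) = (12, 11, 5, 9)

v_13(15/11) = 0 (numerator and denominator both coprime to 13), so x ∈ ℤ_13^×. Compute digits iteratively via a_i = x_i mod 13, x_{i+1} = (x_i − a_i)/13, with x_0 = x:
  x_0 = 15/11;  a_0 = 12;  x_1 = (x_0 − 12)/13 = -9/11
  x_1 = -9/11;  a_1 = 11;  x_2 = (x_1 − 11)/13 = -10/11
  x_2 = -10/11;  a_2 = 5;  x_3 = (x_2 − 5)/13 = -5/11
  x_3 = -5/11;  a_3 = 9;  x_4 = (x_3 − 9)/13 = -8/11
Digits: (12, 11, 5, 9).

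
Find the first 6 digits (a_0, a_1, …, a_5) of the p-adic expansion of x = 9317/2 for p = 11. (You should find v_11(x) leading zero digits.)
(a_0, …, a_5) = (0, 0, 0, 9, 5, 5)

v_11(9317/2) = 3, so a_0 = ... = a_2 = 0. Factor out: x = 11^3 · u with u = 7/2 a unit in ℤ_11. Expand u iteratively via a_{v+i} = u_i mod 11, u_{i+1} = (u_i − a_{v+i})/11:
  u_0 = 7/2;  a_3 = 9;  u_1 = (u_0 − 9)/11 = -1/2
  u_1 = -1/2;  a_4 = 5;  u_2 = (u_1 − 5)/11 = -1/2
  u_2 = -1/2;  a_5 = 5;  u_3 = (u_2 − 5)/11 = -1/2
Digits: (0, 0, 0, 9, 5, 5).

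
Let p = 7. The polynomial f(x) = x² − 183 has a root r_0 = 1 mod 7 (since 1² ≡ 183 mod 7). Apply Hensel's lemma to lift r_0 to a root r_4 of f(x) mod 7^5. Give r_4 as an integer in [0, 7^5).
r_4 = 7785 (mod 16807)

Hensel's recurrence: r_{i+1} = r_i − f(r_i)·(f′(r_i))^{-1} mod 7^{i+2}, with f′(x) = 2x. Iterate:
  r_0 = 1 (mod 7)
  r_1 = 43 (mod 49)
  r_2 = 239 (mod 343)
  r_3 = 582 (mod 2401)
  r_4 = 7785 (mod 16807)
Final: r_4 = 7785, and one checks f(r_4) ≡ 0 mod 7^5.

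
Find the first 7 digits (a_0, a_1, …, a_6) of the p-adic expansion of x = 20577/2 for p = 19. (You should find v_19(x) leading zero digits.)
(a_0, …, a_6) = (0, 0, 0, 11, 9, 9, 9)

v_19(20577/2) = 3, so a_0 = ... = a_2 = 0. Factor out: x = 19^3 · u with u = 3/2 a unit in ℤ_19. Expand u iteratively via a_{v+i} = u_i mod 19, u_{i+1} = (u_i − a_{v+i})/19:
  u_0 = 3/2;  a_3 = 11;  u_1 = (u_0 − 11)/19 = -1/2
  u_1 = -1/2;  a_4 = 9;  u_2 = (u_1 − 9)/19 = -1/2
  u_2 = -1/2;  a_5 = 9;  u_3 = (u_2 − 9)/19 = -1/2
  u_3 = -1/2;  a_6 = 9;  u_4 = (u_3 − 9)/19 = -1/2
Digits: (0, 0, 0, 11, 9, 9, 9).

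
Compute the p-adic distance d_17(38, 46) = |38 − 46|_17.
d_17(38, 46) = 1

Step 1 — x − y = 38 − 46 = -8. Step 2 — v_17(-8) = 0 (factor: -8 = −(17^0 · 8); the sign does not affect v_p). Step 3 — |x − y|_17 = 17^{0} = 1.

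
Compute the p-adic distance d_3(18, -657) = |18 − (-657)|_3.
d_3(18, -657) = 1/27

Step 1 — x − y = 18 − (-657) = 675. Step 2 — v_3(675) = 3 (factor: 675 = (3^3 · 25); the sign does not affect v_p). Step 3 — |x − y|_3 = 3^{-3} = 1/27.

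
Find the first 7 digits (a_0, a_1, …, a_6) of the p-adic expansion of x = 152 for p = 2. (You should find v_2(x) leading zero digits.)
(a_0, …, a_6) = (0, 0, 0, 1, 1, 0, 0)

v_2(152) = 3, so a_0 = ... = a_2 = 0. Factor out: x = 2^3 · u with u = 19 a unit in ℤ_2. Expand u iteratively via a_{v+i} = u_i mod 2, u_{i+1} = (u_i − a_{v+i})/2:
  u_0 = 19;  a_3 = 1;  u_1 = (u_0 − 1)/2 = 9
  u_1 = 9;  a_4 = 1;  u_2 = (u_1 − 1)/2 = 4
  u_2 = 4;  a_5 = 0;  u_3 = (u_2 − 0)/2 = 2
  u_3 = 2;  a_6 = 0;  u_4 = (u_3 − 0)/2 = 1
Digits: (0, 0, 0, 1, 1, 0, 0).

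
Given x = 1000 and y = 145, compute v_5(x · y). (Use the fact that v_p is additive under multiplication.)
v_5(145000) = 4

v_p(x) = 3 (factor: 1000 = 5^3 · 8); v_p(y) = 1 (factor: 145 = 5^1 · 29). Additivity: v_p(xy) = v_p(x) + v_p(y) = 3 + 1 = 4. (Direct check: xy = 145000 = 5^4 · (232).)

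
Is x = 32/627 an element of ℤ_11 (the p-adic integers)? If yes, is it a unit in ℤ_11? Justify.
x ∉ ℤ_11 (v_11(x) = -1 < 0)

ℤ_11 = {x ∈ ℚ_11 : v_11(x) ≥ 0} and ℤ_11^× = {x ∈ ℤ_11 : v_11(x) = 0}. Here v_11(32/627) = v_11(num) − v_11(den) = -1; compare against these criteria.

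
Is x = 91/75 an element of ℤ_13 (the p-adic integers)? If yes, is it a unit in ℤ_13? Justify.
x ∈ ℤ_13 but not a unit; v_13(x) = 1 > 0

ℤ_13 = {x ∈ ℚ_13 : v_13(x) ≥ 0} and ℤ_13^× = {x ∈ ℤ_13 : v_13(x) = 0}. Here v_13(91/75) = v_13(num) − v_13(den) = 1; compare against these criteria.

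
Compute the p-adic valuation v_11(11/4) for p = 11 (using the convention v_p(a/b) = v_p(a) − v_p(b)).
v_11(11/4) = 1

Factor powers of 11 from the numerator and denominator of the reduced fraction: 11 = 11^1 · 1 and 4 = 11^0 · 4. Apply v_p(a/b) = v_p(a) − v_p(b): v_11(11/4) = 1 − 0 = 1.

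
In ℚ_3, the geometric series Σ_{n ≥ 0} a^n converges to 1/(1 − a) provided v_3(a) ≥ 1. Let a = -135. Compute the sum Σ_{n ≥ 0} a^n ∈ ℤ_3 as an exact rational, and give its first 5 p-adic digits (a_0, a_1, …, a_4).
Σ a^n = 1/(1 − a) = 1/136;  first 5 digits = (1, 0, 0, 1, 1)

v_3(a) = 3 ≥ 1, so the series converges in ℤ_3 to 1/(1 − a) = 1/(1 − (-135)) = 1/136. Expand this rational in ℤ_3: compute digits iteratively via d_i = x_i mod 3, x_{i+1} = (x_i − d_i)/3. The first 5 digits are (1, 0, 0, 1, 1).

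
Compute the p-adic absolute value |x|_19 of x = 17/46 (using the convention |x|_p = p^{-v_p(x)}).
|17/46|_19 = 1

Step 1 — compute v_19(x) by factoring powers of 19 out of the numerator and denominator: v_19(17/46) = 0. Step 2 — apply |x|_p = p^{-v_p(x)} = 19^{0} = 1.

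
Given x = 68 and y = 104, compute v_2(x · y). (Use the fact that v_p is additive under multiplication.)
v_2(7072) = 5

v_p(x) = 2 (factor: 68 = 2^2 · 17); v_p(y) = 3 (factor: 104 = 2^3 · 13). Additivity: v_p(xy) = v_p(x) + v_p(y) = 2 + 3 = 5. (Direct check: xy = 7072 = 2^5 · (221).)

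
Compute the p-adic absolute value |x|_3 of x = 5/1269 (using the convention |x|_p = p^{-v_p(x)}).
|5/1269|_3 = 27

Step 1 — compute v_3(x) by factoring powers of 3 out of the numerator and denominator: v_3(5/1269) = -3. Step 2 — apply |x|_p = p^{-v_p(x)} = 3^{3} = 27.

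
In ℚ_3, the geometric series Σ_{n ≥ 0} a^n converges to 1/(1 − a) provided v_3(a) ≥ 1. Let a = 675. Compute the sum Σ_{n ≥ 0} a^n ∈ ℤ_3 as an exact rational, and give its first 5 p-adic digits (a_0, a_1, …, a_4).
Σ a^n = 1/(1 − a) = -1/674;  first 5 digits = (1, 0, 0, 1, 2)

v_3(a) = 3 ≥ 1, so the series converges in ℤ_3 to 1/(1 − a) = 1/(1 − 675) = -1/674. Expand this rational in ℤ_3: compute digits iteratively via d_i = x_i mod 3, x_{i+1} = (x_i − d_i)/3. The first 5 digits are (1, 0, 0, 1, 2).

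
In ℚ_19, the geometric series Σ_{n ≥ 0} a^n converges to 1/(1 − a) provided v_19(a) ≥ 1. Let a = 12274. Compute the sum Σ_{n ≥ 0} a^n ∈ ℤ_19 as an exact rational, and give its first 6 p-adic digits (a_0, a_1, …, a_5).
Σ a^n = 1/(1 − a) = -1/12273;  first 6 digits = (1, 0, 15, 1, 16, 3)

v_19(a) = 2 ≥ 1, so the series converges in ℤ_19 to 1/(1 − a) = 1/(1 − 12274) = -1/12273. Expand this rational in ℤ_19: compute digits iteratively via d_i = x_i mod 19, x_{i+1} = (x_i − d_i)/19. The first 6 digits are (1, 0, 15, 1, 16, 3).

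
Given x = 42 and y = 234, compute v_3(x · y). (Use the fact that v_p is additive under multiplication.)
v_3(9828) = 3

v_p(x) = 1 (factor: 42 = 3^1 · 14); v_p(y) = 2 (factor: 234 = 3^2 · 26). Additivity: v_p(xy) = v_p(x) + v_p(y) = 1 + 2 = 3. (Direct check: xy = 9828 = 3^3 · (364).)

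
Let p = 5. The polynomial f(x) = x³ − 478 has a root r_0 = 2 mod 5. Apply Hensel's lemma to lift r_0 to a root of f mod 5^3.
r_2 = 12 (mod 125)

Hensel: r_{i+1} = r_i − f(r_i)/f′(r_i) mod 5^{i+2}, where f′(x) = 3x². Iterate:
  r_0 = 2 (mod 5)
  r_1 = 12 (mod 25)
  r_2 = 12 (mod 125)
Final: r = 12 with f(r) ≡ 0 mod 5^3.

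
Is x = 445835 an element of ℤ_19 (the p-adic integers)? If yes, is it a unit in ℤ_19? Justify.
x ∈ ℤ_19 but not a unit; v_19(x) = 3 > 0

ℤ_19 = {x ∈ ℚ_19 : v_19(x) ≥ 0} and ℤ_19^× = {x ∈ ℤ_19 : v_19(x) = 0}. Here v_19(445835) = v_19(num) − v_19(den) = 3; compare against these criteria.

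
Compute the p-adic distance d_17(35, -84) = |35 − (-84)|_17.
d_17(35, -84) = 1/17

Step 1 — x − y = 35 − (-84) = 119. Step 2 — v_17(119) = 1 (factor: 119 = (17^1 · 7); the sign does not affect v_p). Step 3 — |x − y|_17 = 17^{-1} = 1/17.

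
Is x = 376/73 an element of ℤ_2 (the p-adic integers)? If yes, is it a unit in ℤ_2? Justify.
x ∈ ℤ_2 but not a unit; v_2(x) = 3 > 0

ℤ_2 = {x ∈ ℚ_2 : v_2(x) ≥ 0} and ℤ_2^× = {x ∈ ℤ_2 : v_2(x) = 0}. Here v_2(376/73) = v_2(num) − v_2(den) = 3; compare against these criteria.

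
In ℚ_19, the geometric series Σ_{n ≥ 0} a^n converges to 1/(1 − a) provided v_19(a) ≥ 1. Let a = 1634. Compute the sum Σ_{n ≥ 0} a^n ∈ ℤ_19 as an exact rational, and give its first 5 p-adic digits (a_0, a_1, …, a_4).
Σ a^n = 1/(1 − a) = -1/1633;  first 5 digits = (1, 10, 9, 2, 6)

v_19(a) = 1 ≥ 1, so the series converges in ℤ_19 to 1/(1 − a) = 1/(1 − 1634) = -1/1633. Expand this rational in ℤ_19: compute digits iteratively via d_i = x_i mod 19, x_{i+1} = (x_i − d_i)/19. The first 5 digits are (1, 10, 9, 2, 6).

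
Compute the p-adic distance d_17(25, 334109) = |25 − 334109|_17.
d_17(25, 334109) = 1/83521

Step 1 — x − y = 25 − 334109 = -334084. Step 2 — v_17(-334084) = 4 (factor: -334084 = −(17^4 · 4); the sign does not affect v_p). Step 3 — |x − y|_17 = 17^{-4} = 1/83521.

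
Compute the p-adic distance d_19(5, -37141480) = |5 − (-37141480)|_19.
d_19(5, -37141480) = 1/2476099

Step 1 — x − y = 5 − (-37141480) = 37141485. Step 2 — v_19(37141485) = 5 (factor: 37141485 = (19^5 · 15); the sign does not affect v_p). Step 3 — |x − y|_19 = 19^{-5} = 1/2476099.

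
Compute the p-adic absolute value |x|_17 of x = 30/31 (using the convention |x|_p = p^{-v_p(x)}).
|30/31|_17 = 1

Step 1 — compute v_17(x) by factoring powers of 17 out of the numerator and denominator: v_17(30/31) = 0. Step 2 — apply |x|_p = p^{-v_p(x)} = 17^{0} = 1.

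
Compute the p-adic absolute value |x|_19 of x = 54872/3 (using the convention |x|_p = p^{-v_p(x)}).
|54872/3|_19 = 1/6859

Step 1 — compute v_19(x) by factoring powers of 19 out of the numerator and denominator: v_19(54872/3) = 3. Step 2 — apply |x|_p = p^{-v_p(x)} = 19^{-3} = 1/6859.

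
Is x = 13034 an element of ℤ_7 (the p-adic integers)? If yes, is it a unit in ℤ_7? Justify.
x ∈ ℤ_7 but not a unit; v_7(x) = 3 > 0

ℤ_7 = {x ∈ ℚ_7 : v_7(x) ≥ 0} and ℤ_7^× = {x ∈ ℤ_7 : v_7(x) = 0}. Here v_7(13034) = v_7(num) − v_7(den) = 3; compare against these criteria.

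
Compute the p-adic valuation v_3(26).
v_3(26) = 0

v_3(n) is the largest exponent k such that 3^k divides n. Factor out: 26 = 3^0 · 26. (Sign doesn't affect v_p.) So v_3(26) = 0.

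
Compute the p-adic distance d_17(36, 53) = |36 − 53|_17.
d_17(36, 53) = 1/17

Step 1 — x − y = 36 − 53 = -17. Step 2 — v_17(-17) = 1 (factor: -17 = −(17^1 · 1); the sign does not affect v_p). Step 3 — |x − y|_17 = 17^{-1} = 1/17.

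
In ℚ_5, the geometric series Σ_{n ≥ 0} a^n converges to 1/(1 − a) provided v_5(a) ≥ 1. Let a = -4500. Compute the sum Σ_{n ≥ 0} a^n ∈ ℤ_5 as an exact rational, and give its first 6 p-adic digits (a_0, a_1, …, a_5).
Σ a^n = 1/(1 − a) = 1/4501;  first 6 digits = (1, 0, 0, 4, 2, 3)

v_5(a) = 3 ≥ 1, so the series converges in ℤ_5 to 1/(1 − a) = 1/(1 − (-4500)) = 1/4501. Expand this rational in ℤ_5: compute digits iteratively via d_i = x_i mod 5, x_{i+1} = (x_i − d_i)/5. The first 6 digits are (1, 0, 0, 4, 2, 3).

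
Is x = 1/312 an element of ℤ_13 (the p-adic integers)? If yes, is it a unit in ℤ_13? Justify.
x ∉ ℤ_13 (v_13(x) = -1 < 0)

ℤ_13 = {x ∈ ℚ_13 : v_13(x) ≥ 0} and ℤ_13^× = {x ∈ ℤ_13 : v_13(x) = 0}. Here v_13(1/312) = v_13(num) − v_13(den) = -1; compare against these criteria.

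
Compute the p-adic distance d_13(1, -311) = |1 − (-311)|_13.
d_13(1, -311) = 1/13

Step 1 — x − y = 1 − (-311) = 312. Step 2 — v_13(312) = 1 (factor: 312 = (13^1 · 24); the sign does not affect v_p). Step 3 — |x − y|_13 = 13^{-1} = 1/13.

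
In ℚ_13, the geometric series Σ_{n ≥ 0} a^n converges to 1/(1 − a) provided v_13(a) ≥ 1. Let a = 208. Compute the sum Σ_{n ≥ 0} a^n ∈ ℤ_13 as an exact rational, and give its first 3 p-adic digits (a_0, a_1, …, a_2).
Σ a^n = 1/(1 − a) = -1/207;  first 3 digits = (1, 3, 10)

v_13(a) = 1 ≥ 1, so the series converges in ℤ_13 to 1/(1 − a) = 1/(1 − 208) = -1/207. Expand this rational in ℤ_13: compute digits iteratively via d_i = x_i mod 13, x_{i+1} = (x_i − d_i)/13. The first 3 digits are (1, 3, 10).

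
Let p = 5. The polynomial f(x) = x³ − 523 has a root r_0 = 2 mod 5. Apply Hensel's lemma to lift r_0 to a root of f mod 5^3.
r_2 = 22 (mod 125)

Hensel: r_{i+1} = r_i − f(r_i)/f′(r_i) mod 5^{i+2}, where f′(x) = 3x². Iterate:
  r_0 = 2 (mod 5)
  r_1 = 22 (mod 25)
  r_2 = 22 (mod 125)
Final: r = 22 with f(r) ≡ 0 mod 5^3.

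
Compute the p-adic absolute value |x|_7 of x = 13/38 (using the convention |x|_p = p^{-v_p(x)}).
|13/38|_7 = 1

Step 1 — compute v_7(x) by factoring powers of 7 out of the numerator and denominator: v_7(13/38) = 0. Step 2 — apply |x|_p = p^{-v_p(x)} = 7^{0} = 1.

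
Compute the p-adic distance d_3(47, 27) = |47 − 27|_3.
d_3(47, 27) = 1

Step 1 — x − y = 47 − 27 = 20. Step 2 — v_3(20) = 0 (factor: 20 = (3^0 · 20); the sign does not affect v_p). Step 3 — |x − y|_3 = 3^{0} = 1.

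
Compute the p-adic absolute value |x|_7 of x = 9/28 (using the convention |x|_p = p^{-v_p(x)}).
|9/28|_7 = 7

Step 1 — compute v_7(x) by factoring powers of 7 out of the numerator and denominator: v_7(9/28) = -1. Step 2 — apply |x|_p = p^{-v_p(x)} = 7^{1} = 7.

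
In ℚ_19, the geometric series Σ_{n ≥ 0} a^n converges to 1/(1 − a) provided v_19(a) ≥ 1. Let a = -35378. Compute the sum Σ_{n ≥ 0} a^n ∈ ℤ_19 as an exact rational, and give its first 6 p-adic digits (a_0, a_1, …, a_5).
Σ a^n = 1/(1 − a) = 1/35379;  first 6 digits = (1, 0, 16, 13, 8, 11)

v_19(a) = 2 ≥ 1, so the series converges in ℤ_19 to 1/(1 − a) = 1/(1 − (-35378)) = 1/35379. Expand this rational in ℤ_19: compute digits iteratively via d_i = x_i mod 19, x_{i+1} = (x_i − d_i)/19. The first 6 digits are (1, 0, 16, 13, 8, 11).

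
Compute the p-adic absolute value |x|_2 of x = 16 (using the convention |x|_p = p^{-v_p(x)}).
|16|_2 = 1/16

Step 1 — compute v_2(x) by factoring powers of 2 out of the numerator and denominator: v_2(16) = 4. Step 2 — apply |x|_p = p^{-v_p(x)} = 2^{-4} = 1/16.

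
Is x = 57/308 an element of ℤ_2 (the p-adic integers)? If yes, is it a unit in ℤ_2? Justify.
x ∉ ℤ_2 (v_2(x) = -2 < 0)

ℤ_2 = {x ∈ ℚ_2 : v_2(x) ≥ 0} and ℤ_2^× = {x ∈ ℤ_2 : v_2(x) = 0}. Here v_2(57/308) = v_2(num) − v_2(den) = -2; compare against these criteria.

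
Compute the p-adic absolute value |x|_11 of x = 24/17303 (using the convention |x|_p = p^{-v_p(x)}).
|24/17303|_11 = 1331

Step 1 — compute v_11(x) by factoring powers of 11 out of the numerator and denominator: v_11(24/17303) = -3. Step 2 — apply |x|_p = p^{-v_p(x)} = 11^{3} = 1331.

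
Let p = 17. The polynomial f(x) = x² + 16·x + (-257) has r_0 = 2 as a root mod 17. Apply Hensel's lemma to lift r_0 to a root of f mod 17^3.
r_2 = 4218 (mod 4913)

Hensel: r_{i+1} = r_i − f(r_i)·(f′(r_i))^{-1} mod 17^{i+2}, f′(x) = 2x + 16. Iterate:
  r_0 = 2 (mod 17)
  r_1 = 172 (mod 289)
  r_2 = 4218 (mod 4913)
Final: r = 4218 satisfies f(r) ≡ 0 mod 17^3.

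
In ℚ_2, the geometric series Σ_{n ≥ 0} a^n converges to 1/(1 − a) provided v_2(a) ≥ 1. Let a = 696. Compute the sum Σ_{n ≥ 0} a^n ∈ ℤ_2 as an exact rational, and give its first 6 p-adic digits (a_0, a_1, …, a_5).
Σ a^n = 1/(1 − a) = -1/695;  first 6 digits = (1, 0, 0, 1, 1, 1)

v_2(a) = 3 ≥ 1, so the series converges in ℤ_2 to 1/(1 − a) = 1/(1 − 696) = -1/695. Expand this rational in ℤ_2: compute digits iteratively via d_i = x_i mod 2, x_{i+1} = (x_i − d_i)/2. The first 6 digits are (1, 0, 0, 1, 1, 1).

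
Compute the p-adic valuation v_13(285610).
v_13(285610) = 4

v_13(n) is the largest exponent k such that 13^k divides n. Factor out: 285610 = 13^4 · 10. (Sign doesn't affect v_p.) So v_13(285610) = 4.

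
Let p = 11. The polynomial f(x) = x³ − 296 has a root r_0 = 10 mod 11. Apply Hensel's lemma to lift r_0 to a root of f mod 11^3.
r_2 = 582 (mod 1331)

Hensel: r_{i+1} = r_i − f(r_i)/f′(r_i) mod 11^{i+2}, where f′(x) = 3x². Iterate:
  r_0 = 10 (mod 11)
  r_1 = 98 (mod 121)
  r_2 = 582 (mod 1331)
Final: r = 582 with f(r) ≡ 0 mod 11^3.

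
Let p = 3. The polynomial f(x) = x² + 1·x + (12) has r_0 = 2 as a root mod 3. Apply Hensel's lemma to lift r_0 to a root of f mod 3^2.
r_1 = 2 (mod 9)

Hensel: r_{i+1} = r_i − f(r_i)·(f′(r_i))^{-1} mod 3^{i+2}, f′(x) = 2x + 1. Iterate:
  r_0 = 2 (mod 3)
  r_1 = 2 (mod 9)
Final: r = 2 satisfies f(r) ≡ 0 mod 3^2.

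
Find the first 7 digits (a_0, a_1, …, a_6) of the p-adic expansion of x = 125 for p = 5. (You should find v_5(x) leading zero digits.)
(a_0, …, a_6) = (0, 0, 0, 1, 0, 0, 0)

v_5(125) = 3, so a_0 = ... = a_2 = 0. Factor out: x = 5^3 · u with u = 1 a unit in ℤ_5. Expand u iteratively via a_{v+i} = u_i mod 5, u_{i+1} = (u_i − a_{v+i})/5:
  u_0 = 1;  a_3 = 1;  u_1 = (u_0 − 1)/5 = 0
  u_1 = 0;  a_4 = 0;  u_2 = (u_1 − 0)/5 = 0
  u_2 = 0;  a_5 = 0;  u_3 = (u_2 − 0)/5 = 0
  u_3 = 0;  a_6 = 0;  u_4 = (u_3 − 0)/5 = 0
Digits: (0, 0, 0, 1, 0, 0, 0).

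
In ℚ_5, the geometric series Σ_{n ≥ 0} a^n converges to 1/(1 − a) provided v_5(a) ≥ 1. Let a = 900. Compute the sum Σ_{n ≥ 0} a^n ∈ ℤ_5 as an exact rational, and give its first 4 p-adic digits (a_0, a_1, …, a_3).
Σ a^n = 1/(1 − a) = -1/899;  first 4 digits = (1, 0, 1, 2)

v_5(a) = 2 ≥ 1, so the series converges in ℤ_5 to 1/(1 − a) = 1/(1 − 900) = -1/899. Expand this rational in ℤ_5: compute digits iteratively via d_i = x_i mod 5, x_{i+1} = (x_i − d_i)/5. The first 4 digits are (1, 0, 1, 2).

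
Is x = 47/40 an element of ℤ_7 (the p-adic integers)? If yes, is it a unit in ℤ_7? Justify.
x ∈ ℤ_7^× (unit); v_7(x) = 0

ℤ_7 = {x ∈ ℚ_7 : v_7(x) ≥ 0} and ℤ_7^× = {x ∈ ℤ_7 : v_7(x) = 0}. Here v_7(47/40) = v_7(num) − v_7(den) = 0; compare against these criteria.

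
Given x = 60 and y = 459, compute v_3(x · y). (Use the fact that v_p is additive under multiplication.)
v_3(27540) = 4

v_p(x) = 1 (factor: 60 = 3^1 · 20); v_p(y) = 3 (factor: 459 = 3^3 · 17). Additivity: v_p(xy) = v_p(x) + v_p(y) = 1 + 3 = 4. (Direct check: xy = 27540 = 3^4 · (340).)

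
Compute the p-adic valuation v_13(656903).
v_13(656903) = 4

v_13(n) is the largest exponent k such that 13^k divides n. Factor out: 656903 = 13^4 · 23. (Sign doesn't affect v_p.) So v_13(656903) = 4.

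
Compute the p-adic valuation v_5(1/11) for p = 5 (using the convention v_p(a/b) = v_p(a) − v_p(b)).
v_5(1/11) = 0

Factor powers of 5 from the numerator and denominator of the reduced fraction: 1 = 5^0 · 1 and 11 = 5^0 · 11. Apply v_p(a/b) = v_p(a) − v_p(b): v_5(1/11) = 0 − 0 = 0.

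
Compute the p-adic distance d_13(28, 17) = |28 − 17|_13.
d_13(28, 17) = 1

Step 1 — x − y = 28 − 17 = 11. Step 2 — v_13(11) = 0 (factor: 11 = (13^0 · 11); the sign does not affect v_p). Step 3 — |x − y|_13 = 13^{0} = 1.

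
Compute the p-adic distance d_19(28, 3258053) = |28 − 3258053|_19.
d_19(28, 3258053) = 1/130321

Step 1 — x − y = 28 − 3258053 = -3258025. Step 2 — v_19(-3258025) = 4 (factor: -3258025 = −(19^4 · 25); the sign does not affect v_p). Step 3 — |x − y|_19 = 19^{-4} = 1/130321.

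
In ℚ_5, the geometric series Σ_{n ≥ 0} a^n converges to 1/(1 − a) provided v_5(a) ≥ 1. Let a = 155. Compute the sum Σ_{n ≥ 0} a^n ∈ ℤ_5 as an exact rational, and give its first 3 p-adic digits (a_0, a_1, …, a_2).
Σ a^n = 1/(1 − a) = -1/154;  first 3 digits = (1, 1, 2)

v_5(a) = 1 ≥ 1, so the series converges in ℤ_5 to 1/(1 − a) = 1/(1 − 155) = -1/154. Expand this rational in ℤ_5: compute digits iteratively via d_i = x_i mod 5, x_{i+1} = (x_i − d_i)/5. The first 3 digits are (1, 1, 2).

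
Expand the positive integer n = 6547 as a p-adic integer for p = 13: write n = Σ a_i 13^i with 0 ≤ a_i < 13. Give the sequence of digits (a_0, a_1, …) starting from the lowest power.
(a_0, a_1, …) = (8, 9, 12, 2)

Repeated division by 13 gives the digits low-to-high: 6547 = 8 + 9·13^1 + 12·13^2 + 2·13^3. Digit sequence: (8, 9, 12, 2).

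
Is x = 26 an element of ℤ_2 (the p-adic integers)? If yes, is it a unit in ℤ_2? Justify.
x ∈ ℤ_2 but not a unit; v_2(x) = 1 > 0

ℤ_2 = {x ∈ ℚ_2 : v_2(x) ≥ 0} and ℤ_2^× = {x ∈ ℤ_2 : v_2(x) = 0}. Here v_2(26) = v_2(num) − v_2(den) = 1; compare against these criteria.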